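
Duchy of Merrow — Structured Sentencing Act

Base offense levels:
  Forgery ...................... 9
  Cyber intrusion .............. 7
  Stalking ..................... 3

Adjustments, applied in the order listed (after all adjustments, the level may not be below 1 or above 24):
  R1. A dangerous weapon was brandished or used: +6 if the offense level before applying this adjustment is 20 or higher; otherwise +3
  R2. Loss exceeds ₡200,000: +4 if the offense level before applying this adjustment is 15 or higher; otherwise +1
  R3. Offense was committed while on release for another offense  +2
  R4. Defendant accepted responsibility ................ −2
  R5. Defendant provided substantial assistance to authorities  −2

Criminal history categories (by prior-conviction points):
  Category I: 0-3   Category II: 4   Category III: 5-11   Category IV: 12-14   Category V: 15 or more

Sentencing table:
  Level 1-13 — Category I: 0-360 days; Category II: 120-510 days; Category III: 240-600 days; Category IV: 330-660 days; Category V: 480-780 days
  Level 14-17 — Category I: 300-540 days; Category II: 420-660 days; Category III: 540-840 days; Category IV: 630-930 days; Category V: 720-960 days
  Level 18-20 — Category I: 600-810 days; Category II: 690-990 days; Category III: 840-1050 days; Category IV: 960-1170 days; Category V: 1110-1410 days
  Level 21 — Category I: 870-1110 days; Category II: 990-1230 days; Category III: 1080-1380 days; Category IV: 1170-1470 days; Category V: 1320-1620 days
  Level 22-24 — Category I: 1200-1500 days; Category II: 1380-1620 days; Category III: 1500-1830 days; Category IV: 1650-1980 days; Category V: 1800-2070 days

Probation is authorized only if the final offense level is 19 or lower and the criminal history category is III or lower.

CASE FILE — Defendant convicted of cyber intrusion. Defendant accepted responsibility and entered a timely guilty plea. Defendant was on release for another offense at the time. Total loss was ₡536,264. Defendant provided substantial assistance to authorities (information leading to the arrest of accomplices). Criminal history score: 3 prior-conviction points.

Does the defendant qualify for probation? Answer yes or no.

Yes

Base offense level for cyber intrusion: 7.
R2 applies (level before this adjustment is 7 < 15, so +1): 7 + 1 = 8.
R3 applies: 8 + 2 = 10.
R4 applies: 10 − 2 = 8.
R5 applies: 8 − 2 = 6.
Final offense level: 6.
Criminal history: 3 prior points → Category I (0-3).
Level 6 falls in the 1-13 band.
Grid: Level 1-13 × Category I = 0-360 days.
Probation check: level 6 ≤ 19 and category I ≤ III → eligible.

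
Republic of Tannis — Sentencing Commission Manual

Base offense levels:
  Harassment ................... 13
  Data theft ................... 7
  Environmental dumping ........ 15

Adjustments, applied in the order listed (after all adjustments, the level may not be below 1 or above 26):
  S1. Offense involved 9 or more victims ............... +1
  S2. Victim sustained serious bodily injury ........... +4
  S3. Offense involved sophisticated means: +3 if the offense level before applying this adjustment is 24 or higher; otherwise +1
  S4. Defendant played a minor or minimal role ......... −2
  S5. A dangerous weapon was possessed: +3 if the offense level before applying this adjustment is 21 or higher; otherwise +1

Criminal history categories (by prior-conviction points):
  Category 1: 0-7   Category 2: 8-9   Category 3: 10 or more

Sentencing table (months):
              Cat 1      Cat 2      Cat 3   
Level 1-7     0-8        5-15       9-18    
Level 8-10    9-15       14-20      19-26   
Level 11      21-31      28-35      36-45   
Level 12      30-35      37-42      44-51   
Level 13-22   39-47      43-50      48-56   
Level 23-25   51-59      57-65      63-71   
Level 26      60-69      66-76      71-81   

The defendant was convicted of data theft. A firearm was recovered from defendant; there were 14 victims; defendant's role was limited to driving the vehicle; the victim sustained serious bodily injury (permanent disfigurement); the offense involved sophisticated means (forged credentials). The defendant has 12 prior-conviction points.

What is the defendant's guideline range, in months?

Base offense level for data theft: 7.
S1 applies: 7 + 1 = 8.
S2 applies: 8 + 4 = 12.
S3 applies (level before this adjustment is 12 < 24, so +1): 12 + 1 = 13.
S4 applies: 13 − 2 = 11.
S5 applies (level before this adjustment is 11 < 21, so +1): 11 + 1 = 12.
Final offense level: 12.
Criminal history: 12 prior points → Category 3 (10+).
Level 12 falls in the 12 band.
Grid: Level 12 × Category 3 = 44-51 months.

44-51 months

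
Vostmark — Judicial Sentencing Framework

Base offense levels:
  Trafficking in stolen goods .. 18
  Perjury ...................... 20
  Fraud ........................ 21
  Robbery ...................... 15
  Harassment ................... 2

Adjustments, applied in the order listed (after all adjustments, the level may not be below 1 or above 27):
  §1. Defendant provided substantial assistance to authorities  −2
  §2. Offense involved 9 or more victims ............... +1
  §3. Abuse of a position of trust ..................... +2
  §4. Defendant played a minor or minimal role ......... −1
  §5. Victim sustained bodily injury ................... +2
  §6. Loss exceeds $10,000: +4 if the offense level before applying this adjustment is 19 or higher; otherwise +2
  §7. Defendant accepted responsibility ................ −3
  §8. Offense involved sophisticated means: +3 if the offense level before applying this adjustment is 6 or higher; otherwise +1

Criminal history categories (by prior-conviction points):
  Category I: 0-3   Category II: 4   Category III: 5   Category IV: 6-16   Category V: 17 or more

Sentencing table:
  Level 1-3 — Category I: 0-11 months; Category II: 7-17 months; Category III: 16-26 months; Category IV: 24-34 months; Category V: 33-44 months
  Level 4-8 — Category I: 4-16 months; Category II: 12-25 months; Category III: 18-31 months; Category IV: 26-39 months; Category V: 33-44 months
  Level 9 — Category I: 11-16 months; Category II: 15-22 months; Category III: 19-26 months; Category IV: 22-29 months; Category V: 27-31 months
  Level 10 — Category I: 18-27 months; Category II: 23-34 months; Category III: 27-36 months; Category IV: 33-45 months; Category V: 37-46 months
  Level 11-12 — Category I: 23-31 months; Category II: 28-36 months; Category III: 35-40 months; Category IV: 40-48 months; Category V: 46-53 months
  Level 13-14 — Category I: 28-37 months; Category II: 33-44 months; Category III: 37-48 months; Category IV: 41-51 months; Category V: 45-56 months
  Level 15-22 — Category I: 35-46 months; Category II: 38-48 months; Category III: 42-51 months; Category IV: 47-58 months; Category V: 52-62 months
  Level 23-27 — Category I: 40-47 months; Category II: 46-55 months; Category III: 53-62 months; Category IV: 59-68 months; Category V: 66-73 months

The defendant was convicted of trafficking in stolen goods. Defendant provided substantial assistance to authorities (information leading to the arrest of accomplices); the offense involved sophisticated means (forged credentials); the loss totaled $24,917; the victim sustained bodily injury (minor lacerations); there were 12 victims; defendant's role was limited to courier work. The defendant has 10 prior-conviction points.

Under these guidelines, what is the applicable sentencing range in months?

59-68 months

Base offense level for trafficking in stolen goods: 18.
§1 applies: 18 − 2 = 16.
§2 applies: 16 + 1 = 17.
§4 applies: 17 − 1 = 16.
§5 applies: 16 + 2 = 18.
§6 applies (level before this adjustment is 18 < 19, so +2): 18 + 2 = 20.
§8 applies (level before this adjustment is 20 ≥ 6, so +3): 20 + 3 = 23.
Final offense level: 23.
Criminal history: 10 prior points → Category IV (6-16).
Level 23 falls in the 23-27 band.
Grid: Level 23-27 × Category IV = 59-68 months.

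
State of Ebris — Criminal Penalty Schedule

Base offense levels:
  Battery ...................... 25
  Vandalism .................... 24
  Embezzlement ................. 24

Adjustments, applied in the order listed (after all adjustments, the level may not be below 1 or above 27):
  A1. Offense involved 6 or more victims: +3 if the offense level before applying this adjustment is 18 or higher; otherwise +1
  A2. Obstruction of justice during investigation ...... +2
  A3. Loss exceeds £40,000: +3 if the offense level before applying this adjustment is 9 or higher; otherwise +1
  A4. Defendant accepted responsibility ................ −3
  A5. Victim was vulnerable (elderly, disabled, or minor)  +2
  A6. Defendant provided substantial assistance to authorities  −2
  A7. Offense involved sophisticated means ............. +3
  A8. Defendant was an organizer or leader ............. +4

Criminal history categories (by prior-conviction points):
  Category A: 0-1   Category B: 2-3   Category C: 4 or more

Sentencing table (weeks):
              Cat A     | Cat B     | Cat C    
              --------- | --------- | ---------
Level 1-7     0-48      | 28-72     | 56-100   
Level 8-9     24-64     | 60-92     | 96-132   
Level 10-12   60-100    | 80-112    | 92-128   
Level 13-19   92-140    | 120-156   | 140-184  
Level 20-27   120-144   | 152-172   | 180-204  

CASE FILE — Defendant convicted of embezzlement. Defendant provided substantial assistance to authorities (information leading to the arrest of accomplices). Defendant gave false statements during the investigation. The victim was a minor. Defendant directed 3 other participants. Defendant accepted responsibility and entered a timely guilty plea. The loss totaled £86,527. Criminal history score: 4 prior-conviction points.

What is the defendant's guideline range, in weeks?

Base offense level for embezzlement: 24.
A2 applies: 24 + 2 = 26.
A3 applies (level before this adjustment is 26 ≥ 9, so +3): 26 + 3 = 29.
A4 applies: 29 − 3 = 26.
A5 applies: 26 + 2 = 28.
A6 applies: 28 − 2 = 26.
A8 applies: 26 + 4 = 30.
Level 30 exceeds the maximum of 27; capped at 27.
Final offense level: 27.
Criminal history: 4 prior points → Category C (4+).
Level 27 falls in the 20-27 band.
Grid: Level 20-27 × Category C = 180-204 weeks.

180-204 weeks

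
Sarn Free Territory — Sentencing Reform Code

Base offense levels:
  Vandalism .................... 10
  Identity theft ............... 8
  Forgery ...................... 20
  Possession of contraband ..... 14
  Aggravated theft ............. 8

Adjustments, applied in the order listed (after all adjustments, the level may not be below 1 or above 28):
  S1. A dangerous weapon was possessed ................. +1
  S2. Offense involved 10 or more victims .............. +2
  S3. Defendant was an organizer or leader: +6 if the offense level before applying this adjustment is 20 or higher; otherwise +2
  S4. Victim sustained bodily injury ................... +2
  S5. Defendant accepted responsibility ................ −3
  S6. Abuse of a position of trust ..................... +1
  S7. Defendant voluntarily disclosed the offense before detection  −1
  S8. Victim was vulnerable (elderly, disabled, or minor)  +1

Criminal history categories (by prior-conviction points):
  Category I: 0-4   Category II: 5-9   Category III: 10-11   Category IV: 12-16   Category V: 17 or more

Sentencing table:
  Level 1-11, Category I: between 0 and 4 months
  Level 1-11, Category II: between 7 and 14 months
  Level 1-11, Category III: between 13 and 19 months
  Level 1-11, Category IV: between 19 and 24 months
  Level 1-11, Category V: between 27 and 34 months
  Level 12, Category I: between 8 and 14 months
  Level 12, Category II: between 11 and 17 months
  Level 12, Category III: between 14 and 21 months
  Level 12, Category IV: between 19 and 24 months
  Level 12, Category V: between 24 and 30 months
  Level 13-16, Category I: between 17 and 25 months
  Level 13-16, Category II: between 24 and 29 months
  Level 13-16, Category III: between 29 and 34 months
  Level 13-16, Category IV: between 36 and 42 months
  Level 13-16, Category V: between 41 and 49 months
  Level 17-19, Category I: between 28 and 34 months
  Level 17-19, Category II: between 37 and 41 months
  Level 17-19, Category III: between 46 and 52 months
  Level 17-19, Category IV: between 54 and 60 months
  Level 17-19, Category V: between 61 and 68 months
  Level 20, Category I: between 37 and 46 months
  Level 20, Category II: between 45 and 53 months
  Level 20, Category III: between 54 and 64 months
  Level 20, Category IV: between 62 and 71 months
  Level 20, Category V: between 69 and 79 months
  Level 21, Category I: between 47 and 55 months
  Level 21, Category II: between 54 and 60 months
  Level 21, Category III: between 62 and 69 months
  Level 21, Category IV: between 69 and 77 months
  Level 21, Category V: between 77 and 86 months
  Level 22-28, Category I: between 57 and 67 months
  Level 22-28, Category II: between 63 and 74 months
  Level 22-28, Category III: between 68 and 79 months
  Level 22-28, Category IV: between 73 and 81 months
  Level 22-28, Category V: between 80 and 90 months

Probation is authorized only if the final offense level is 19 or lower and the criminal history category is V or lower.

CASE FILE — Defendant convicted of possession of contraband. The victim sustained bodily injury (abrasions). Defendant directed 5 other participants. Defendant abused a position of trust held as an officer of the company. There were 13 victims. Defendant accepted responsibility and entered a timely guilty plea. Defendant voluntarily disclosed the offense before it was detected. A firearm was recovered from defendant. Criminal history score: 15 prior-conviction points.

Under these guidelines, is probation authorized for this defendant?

Yes

Base offense level for possession of contraband: 14.
S1 applies: 14 + 1 = 15.
S2 applies: 15 + 2 = 17.
S3 applies (level before this adjustment is 17 < 20, so +2): 17 + 2 = 19.
S4 applies: 19 + 2 = 21.
S5 applies: 21 − 3 = 18.
S6 applies: 18 + 1 = 19.
S7 applies: 19 − 1 = 18.
S8 does not apply.
Final offense level: 18.
Criminal history: 15 prior points → Category IV (12-16).
Level 18 falls in the 17-19 band.
Grid: Level 17-19 × Category IV = 54-60 months.
Probation check: level 18 ≤ 19 and category IV ≤ V → eligible.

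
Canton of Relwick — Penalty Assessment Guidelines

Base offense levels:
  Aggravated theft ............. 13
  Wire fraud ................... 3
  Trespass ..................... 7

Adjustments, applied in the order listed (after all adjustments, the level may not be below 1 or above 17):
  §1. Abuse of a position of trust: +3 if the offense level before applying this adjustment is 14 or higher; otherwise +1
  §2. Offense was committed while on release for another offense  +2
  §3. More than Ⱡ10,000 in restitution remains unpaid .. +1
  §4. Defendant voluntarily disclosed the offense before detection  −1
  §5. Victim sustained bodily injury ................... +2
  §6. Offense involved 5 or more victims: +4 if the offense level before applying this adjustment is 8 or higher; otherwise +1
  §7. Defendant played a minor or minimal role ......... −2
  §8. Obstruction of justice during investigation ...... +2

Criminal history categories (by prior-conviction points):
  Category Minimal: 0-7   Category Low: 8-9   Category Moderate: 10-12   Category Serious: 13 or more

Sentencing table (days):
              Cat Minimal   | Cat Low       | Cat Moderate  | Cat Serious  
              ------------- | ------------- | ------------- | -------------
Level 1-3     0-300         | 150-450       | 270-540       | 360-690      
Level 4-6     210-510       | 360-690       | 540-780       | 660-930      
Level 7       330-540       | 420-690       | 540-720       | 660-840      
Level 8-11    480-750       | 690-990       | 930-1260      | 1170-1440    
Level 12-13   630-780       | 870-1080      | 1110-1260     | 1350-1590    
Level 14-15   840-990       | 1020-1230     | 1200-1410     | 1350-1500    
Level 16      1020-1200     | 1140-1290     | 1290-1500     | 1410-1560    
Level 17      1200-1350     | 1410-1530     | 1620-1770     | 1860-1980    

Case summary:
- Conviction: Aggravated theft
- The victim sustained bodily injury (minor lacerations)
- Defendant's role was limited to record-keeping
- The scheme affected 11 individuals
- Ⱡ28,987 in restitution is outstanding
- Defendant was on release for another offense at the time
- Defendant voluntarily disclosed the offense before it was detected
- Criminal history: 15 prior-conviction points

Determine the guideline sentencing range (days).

1860-1980 days

Base offense level for aggravated theft: 13.
§1 does not apply.
§2 applies: 13 + 2 = 15.
§3 applies: 15 + 1 = 16.
§4 applies: 16 − 1 = 15.
§5 applies: 15 + 2 = 17.
§6 applies (level before this adjustment is 17 ≥ 8, so +4): 17 + 4 = 21.
§7 applies: 21 − 2 = 19.
Level 19 exceeds the maximum of 17; capped at 17.
Final offense level: 17.
Criminal history: 15 prior points → Category Serious (13+).
Level 17 falls in the 17 band.
Grid: Level 17 × Category Serious = 1860-1980 days.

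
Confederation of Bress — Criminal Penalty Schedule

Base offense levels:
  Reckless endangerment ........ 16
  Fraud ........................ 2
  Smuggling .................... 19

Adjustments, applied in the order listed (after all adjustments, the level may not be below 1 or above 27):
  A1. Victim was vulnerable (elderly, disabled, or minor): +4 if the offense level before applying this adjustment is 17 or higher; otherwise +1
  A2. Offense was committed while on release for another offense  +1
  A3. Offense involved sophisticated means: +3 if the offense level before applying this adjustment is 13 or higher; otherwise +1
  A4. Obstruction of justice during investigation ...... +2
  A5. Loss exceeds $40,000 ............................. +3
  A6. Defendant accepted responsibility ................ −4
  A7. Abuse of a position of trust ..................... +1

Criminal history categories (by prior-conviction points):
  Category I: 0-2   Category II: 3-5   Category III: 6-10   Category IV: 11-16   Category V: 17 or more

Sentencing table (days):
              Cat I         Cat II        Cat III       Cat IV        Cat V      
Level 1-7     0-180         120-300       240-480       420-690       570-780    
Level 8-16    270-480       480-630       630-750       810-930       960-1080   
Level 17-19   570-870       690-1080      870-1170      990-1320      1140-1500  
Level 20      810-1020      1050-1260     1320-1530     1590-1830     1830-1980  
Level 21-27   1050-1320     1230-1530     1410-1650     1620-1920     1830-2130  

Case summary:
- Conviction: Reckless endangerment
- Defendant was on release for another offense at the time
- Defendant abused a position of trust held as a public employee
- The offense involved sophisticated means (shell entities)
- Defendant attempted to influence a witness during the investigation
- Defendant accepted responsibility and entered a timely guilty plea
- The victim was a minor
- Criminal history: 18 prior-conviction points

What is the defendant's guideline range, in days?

1830-1980 days

Base offense level for reckless endangerment: 16.
A1 applies (level before this adjustment is 16 < 17, so +1): 16 + 1 = 17.
A2 applies: 17 + 1 = 18.
A3 applies (level before this adjustment is 18 ≥ 13, so +3): 18 + 3 = 21.
A4 applies: 21 + 2 = 23.
A6 applies: 23 − 4 = 19.
A7 applies: 19 + 1 = 20.
Final offense level: 20.
Criminal history: 18 prior points → Category V (17+).
Level 20 falls in the 20 band.
Grid: Level 20 × Category V = 1830-1980 days.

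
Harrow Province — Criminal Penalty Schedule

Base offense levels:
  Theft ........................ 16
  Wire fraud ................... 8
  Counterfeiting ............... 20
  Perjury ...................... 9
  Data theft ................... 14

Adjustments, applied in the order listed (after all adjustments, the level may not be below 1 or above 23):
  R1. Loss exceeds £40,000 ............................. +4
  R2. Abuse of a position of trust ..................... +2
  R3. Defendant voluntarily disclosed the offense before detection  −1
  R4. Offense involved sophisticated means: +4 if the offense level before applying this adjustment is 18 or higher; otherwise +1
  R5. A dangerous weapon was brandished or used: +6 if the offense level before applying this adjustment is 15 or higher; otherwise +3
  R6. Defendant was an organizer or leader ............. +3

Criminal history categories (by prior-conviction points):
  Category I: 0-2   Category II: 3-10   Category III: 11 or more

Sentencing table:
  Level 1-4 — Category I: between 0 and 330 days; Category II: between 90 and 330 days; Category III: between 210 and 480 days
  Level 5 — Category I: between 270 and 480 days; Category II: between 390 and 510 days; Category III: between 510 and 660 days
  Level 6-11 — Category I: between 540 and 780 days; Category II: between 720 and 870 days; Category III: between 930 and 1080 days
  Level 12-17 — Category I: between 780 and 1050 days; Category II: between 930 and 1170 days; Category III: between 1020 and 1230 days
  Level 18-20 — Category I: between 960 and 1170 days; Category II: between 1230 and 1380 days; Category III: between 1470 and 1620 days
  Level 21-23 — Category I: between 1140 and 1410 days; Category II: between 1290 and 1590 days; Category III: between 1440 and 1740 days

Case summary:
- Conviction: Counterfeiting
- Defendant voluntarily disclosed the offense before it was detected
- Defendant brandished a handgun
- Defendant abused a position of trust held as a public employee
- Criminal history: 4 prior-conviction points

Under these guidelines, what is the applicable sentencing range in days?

Base offense level for counterfeiting: 20.
R2 applies: 20 + 2 = 22.
R3 applies: 22 − 1 = 21.
R5 applies (level before this adjustment is 21 ≥ 15, so +6): 21 + 6 = 27.
R6 does not apply.
Level 27 exceeds the maximum of 23; capped at 23.
Final offense level: 23.
Criminal history: 4 prior points → Category II (3-10).
Level 23 falls in the 21-23 band.
Grid: Level 21-23 × Category II = 1290-1590 days.

1290-1590 days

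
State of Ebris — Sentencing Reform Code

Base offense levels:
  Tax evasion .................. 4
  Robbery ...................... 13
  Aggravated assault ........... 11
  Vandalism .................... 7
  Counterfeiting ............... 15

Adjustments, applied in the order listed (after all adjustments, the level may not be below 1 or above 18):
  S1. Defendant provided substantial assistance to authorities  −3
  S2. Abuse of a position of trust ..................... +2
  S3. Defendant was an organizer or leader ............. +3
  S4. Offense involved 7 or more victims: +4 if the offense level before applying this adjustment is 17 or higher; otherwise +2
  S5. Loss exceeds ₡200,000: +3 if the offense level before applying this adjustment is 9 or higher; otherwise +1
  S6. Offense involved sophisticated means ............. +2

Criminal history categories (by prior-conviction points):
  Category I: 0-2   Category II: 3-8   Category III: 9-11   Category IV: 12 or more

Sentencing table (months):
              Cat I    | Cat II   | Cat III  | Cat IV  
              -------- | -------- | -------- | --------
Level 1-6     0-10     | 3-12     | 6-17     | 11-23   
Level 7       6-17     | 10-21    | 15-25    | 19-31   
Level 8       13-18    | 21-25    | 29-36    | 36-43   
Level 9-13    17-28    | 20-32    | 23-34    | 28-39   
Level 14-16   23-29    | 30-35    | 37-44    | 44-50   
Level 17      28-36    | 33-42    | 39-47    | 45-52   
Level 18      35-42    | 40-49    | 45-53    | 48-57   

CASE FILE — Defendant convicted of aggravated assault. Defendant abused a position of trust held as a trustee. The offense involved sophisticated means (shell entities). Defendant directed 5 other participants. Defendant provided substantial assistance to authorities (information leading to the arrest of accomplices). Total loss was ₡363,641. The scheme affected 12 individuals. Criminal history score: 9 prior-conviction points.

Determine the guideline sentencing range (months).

45-53 months

Base offense level for aggravated assault: 11.
S1 applies: 11 − 3 = 8.
S2 applies: 8 + 2 = 10.
S3 applies: 10 + 3 = 13.
S4 applies (level before this adjustment is 13 < 17, so +2): 13 + 2 = 15.
S5 applies (level before this adjustment is 15 ≥ 9, so +3): 15 + 3 = 18.
S6 applies: 18 + 2 = 20.
Level 20 exceeds the maximum of 18; capped at 18.
Final offense level: 18.
Criminal history: 9 prior points → Category III (9-11).
Level 18 falls in the 18 band.
Grid: Level 18 × Category III = 45-53 months.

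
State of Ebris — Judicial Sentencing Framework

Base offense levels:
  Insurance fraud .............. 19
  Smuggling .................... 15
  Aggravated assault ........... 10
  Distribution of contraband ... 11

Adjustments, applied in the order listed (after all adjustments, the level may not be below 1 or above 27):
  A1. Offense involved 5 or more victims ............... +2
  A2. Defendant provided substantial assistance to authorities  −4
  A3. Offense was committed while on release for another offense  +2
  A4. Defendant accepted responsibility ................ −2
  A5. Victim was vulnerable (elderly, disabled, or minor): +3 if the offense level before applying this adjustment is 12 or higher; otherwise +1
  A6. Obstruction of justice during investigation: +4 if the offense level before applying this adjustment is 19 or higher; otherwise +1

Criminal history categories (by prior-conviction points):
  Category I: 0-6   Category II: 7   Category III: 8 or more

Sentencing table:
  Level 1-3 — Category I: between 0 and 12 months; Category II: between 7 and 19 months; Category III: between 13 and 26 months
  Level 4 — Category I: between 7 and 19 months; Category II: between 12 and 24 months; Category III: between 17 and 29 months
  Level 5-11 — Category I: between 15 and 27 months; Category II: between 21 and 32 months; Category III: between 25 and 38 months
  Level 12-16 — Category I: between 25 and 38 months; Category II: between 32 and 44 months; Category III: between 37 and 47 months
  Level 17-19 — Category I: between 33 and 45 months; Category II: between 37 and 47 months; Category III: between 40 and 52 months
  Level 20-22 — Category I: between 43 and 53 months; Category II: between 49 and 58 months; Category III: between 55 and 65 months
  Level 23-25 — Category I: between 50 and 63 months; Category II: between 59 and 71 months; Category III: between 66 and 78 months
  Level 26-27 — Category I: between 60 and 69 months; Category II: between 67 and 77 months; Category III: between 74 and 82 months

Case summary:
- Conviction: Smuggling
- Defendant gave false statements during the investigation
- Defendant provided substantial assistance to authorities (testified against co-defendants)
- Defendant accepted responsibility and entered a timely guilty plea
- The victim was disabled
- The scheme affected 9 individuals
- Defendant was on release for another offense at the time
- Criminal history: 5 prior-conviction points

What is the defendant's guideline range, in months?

33-45 months

Base offense level for smuggling: 15.
A1 applies: 15 + 2 = 17.
A2 applies: 17 − 4 = 13.
A3 applies: 13 + 2 = 15.
A4 applies: 15 − 2 = 13.
A5 applies (level before this adjustment is 13 ≥ 12, so +3): 13 + 3 = 16.
A6 applies (level before this adjustment is 16 < 19, so +1): 16 + 1 = 17.
Final offense level: 17.
Criminal history: 5 prior points → Category I (0-6).
Level 17 falls in the 17-19 band.
Grid: Level 17-19 × Category I = 33-45 months.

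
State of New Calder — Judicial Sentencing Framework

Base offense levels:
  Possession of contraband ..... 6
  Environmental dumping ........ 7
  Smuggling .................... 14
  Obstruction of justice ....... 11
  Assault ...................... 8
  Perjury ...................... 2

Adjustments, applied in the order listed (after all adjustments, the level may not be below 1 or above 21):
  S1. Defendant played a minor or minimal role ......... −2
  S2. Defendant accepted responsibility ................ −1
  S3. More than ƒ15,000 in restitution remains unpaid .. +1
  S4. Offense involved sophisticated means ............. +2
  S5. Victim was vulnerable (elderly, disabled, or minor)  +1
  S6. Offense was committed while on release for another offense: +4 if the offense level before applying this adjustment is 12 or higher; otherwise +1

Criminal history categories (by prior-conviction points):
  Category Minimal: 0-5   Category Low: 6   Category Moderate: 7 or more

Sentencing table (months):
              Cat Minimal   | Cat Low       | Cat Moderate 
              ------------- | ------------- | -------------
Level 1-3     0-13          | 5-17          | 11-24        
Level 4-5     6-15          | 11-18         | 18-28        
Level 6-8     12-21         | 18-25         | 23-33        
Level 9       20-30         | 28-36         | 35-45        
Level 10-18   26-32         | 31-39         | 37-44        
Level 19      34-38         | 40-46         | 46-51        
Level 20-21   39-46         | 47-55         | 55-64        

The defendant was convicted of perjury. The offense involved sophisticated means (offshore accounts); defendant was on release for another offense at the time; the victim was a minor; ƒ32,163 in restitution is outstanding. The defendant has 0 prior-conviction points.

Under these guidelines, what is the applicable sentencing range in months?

12-21 months

Base offense level for perjury: 2.
S3 applies: 2 + 1 = 3.
S4 applies: 3 + 2 = 5.
S5 applies: 5 + 1 = 6.
S6 applies (level before this adjustment is 6 < 12, so +1): 6 + 1 = 7.
Final offense level: 7.
Criminal history: 0 prior points → Category Minimal (0-5).
Level 7 falls in the 6-8 band.
Grid: Level 6-8 × Category Minimal = 12-21 months.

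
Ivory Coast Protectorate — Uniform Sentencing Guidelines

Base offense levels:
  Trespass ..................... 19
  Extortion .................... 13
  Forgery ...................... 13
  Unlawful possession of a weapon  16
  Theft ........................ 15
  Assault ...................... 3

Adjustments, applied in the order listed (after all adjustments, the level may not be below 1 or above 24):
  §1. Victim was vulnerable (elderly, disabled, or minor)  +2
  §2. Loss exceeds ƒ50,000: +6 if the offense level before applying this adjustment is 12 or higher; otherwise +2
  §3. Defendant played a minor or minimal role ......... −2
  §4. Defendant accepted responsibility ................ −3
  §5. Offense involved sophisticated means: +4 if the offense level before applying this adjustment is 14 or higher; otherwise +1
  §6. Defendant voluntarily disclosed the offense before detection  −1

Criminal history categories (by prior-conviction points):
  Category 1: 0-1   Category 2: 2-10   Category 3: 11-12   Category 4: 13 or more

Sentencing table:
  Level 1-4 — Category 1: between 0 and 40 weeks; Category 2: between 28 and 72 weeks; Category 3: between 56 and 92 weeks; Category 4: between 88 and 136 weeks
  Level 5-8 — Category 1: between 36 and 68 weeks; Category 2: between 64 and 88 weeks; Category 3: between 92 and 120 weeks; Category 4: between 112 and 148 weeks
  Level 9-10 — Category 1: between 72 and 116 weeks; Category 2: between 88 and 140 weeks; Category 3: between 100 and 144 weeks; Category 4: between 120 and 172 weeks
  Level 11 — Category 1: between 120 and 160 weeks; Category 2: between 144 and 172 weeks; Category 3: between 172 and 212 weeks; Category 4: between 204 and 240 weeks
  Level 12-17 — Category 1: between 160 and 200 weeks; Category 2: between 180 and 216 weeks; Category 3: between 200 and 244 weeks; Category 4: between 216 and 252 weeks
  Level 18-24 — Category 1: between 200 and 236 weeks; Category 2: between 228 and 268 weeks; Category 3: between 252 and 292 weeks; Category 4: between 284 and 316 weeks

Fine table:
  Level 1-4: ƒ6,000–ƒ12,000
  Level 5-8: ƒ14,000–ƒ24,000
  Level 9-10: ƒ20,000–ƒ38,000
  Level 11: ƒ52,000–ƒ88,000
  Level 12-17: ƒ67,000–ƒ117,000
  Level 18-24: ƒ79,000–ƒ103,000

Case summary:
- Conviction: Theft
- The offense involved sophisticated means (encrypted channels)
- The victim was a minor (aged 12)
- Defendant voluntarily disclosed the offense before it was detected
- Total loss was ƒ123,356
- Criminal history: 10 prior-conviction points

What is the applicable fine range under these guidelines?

Base offense level for theft: 15.
§1 applies: 15 + 2 = 17.
§2 applies (level before this adjustment is 17 ≥ 12, so +6): 17 + 6 = 23.
§4 does not apply.
§5 applies (level before this adjustment is 23 ≥ 14, so +4): 23 + 4 = 27.
§6 applies: 27 − 1 = 26.
Level 26 exceeds the maximum of 24; capped at 24.
Final offense level: 24.
Level 24 falls in the 18-24 band.
Fine table: Level 18-24 → ƒ79,000–ƒ103,000.

ƒ79,000–ƒ103,000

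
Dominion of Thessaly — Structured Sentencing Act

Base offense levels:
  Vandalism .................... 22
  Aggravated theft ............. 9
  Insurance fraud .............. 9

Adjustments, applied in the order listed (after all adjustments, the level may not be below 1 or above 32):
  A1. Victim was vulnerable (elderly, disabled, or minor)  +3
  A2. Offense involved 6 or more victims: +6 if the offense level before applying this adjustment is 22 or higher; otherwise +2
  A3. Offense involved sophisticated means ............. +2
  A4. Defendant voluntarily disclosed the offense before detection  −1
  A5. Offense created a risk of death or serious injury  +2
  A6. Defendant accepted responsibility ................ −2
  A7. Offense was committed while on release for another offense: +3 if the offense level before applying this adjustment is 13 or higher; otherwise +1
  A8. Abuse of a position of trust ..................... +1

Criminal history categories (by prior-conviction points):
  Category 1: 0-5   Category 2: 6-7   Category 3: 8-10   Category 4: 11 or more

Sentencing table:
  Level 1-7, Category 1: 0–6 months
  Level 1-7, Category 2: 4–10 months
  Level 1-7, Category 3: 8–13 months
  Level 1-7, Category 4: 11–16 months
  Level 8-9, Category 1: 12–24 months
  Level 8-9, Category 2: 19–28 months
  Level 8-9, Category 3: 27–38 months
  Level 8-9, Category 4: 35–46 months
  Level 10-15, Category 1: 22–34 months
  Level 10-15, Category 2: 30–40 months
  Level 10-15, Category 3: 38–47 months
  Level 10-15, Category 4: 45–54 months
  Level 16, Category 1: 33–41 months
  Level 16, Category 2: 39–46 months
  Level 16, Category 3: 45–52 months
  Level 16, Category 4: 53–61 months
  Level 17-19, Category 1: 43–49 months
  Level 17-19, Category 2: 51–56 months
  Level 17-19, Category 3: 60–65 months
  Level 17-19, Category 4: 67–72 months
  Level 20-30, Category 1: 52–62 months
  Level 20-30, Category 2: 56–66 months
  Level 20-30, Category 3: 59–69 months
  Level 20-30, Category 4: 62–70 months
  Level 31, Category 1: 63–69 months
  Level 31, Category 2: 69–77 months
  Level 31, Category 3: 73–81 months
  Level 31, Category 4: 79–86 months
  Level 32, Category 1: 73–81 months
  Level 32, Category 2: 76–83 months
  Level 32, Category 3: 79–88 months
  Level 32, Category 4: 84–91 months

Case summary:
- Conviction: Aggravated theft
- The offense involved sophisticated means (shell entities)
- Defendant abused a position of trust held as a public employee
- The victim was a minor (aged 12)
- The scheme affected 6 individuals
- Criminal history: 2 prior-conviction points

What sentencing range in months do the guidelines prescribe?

43-49 months

Base offense level for aggravated theft: 9.
A1 applies: 9 + 3 = 12.
A2 applies (level before this adjustment is 12 < 22, so +2): 12 + 2 = 14.
A3 applies: 14 + 2 = 16.
A5 does not apply.
A8 applies: 16 + 1 = 17.
Final offense level: 17.
Criminal history: 2 prior points → Category 1 (0-5).
Level 17 falls in the 17-19 band.
Grid: Level 17-19 × Category 1 = 43-49 months.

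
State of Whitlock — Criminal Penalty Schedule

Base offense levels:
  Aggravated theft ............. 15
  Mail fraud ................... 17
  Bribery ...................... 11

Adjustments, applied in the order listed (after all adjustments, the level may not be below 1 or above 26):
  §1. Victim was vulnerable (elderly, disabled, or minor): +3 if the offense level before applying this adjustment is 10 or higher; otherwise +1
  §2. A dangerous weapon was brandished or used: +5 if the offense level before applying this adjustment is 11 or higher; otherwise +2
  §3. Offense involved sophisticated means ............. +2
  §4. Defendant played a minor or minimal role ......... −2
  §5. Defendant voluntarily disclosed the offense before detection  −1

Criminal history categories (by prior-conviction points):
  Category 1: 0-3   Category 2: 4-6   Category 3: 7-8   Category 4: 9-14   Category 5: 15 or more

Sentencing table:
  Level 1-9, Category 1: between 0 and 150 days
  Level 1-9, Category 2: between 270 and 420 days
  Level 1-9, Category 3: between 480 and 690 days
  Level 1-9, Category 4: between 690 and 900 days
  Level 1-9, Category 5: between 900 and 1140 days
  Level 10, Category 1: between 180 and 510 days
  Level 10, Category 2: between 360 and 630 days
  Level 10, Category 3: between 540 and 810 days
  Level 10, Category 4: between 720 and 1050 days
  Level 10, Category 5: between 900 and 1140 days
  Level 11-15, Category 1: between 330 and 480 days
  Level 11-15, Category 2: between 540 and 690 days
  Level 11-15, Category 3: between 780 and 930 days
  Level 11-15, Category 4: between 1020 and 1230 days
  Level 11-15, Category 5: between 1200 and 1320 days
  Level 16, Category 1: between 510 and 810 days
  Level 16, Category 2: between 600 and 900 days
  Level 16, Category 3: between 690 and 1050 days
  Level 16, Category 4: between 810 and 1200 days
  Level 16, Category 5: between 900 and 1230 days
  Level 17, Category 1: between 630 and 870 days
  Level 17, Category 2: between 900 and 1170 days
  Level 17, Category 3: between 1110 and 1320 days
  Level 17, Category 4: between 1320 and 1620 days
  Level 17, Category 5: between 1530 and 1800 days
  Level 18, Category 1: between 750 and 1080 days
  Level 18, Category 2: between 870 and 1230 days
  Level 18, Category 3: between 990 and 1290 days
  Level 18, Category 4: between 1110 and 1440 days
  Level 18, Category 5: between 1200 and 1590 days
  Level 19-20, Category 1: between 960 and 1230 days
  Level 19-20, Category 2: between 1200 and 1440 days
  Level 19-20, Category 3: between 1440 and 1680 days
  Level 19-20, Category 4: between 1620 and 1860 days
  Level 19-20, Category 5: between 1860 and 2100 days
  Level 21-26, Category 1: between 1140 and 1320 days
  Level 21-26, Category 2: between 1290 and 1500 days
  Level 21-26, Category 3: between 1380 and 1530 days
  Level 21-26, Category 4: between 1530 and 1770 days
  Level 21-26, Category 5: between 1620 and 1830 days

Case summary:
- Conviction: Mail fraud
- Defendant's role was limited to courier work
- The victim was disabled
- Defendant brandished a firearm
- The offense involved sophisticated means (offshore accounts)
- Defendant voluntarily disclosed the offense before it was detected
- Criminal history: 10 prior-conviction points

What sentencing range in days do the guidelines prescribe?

Base offense level for mail fraud: 17.
§1 applies (level before this adjustment is 17 ≥ 10, so +3): 17 + 3 = 20.
§2 applies (level before this adjustment is 20 ≥ 11, so +5): 20 + 5 = 25.
§3 applies: 25 + 2 = 27.
§4 applies: 27 − 2 = 25.
§5 applies: 25 − 1 = 24.
Final offense level: 24.
Criminal history: 10 prior points → Category 4 (9-14).
Level 24 falls in the 21-26 band.
Grid: Level 21-26 × Category 4 = 1530-1770 days.

1530-1770 days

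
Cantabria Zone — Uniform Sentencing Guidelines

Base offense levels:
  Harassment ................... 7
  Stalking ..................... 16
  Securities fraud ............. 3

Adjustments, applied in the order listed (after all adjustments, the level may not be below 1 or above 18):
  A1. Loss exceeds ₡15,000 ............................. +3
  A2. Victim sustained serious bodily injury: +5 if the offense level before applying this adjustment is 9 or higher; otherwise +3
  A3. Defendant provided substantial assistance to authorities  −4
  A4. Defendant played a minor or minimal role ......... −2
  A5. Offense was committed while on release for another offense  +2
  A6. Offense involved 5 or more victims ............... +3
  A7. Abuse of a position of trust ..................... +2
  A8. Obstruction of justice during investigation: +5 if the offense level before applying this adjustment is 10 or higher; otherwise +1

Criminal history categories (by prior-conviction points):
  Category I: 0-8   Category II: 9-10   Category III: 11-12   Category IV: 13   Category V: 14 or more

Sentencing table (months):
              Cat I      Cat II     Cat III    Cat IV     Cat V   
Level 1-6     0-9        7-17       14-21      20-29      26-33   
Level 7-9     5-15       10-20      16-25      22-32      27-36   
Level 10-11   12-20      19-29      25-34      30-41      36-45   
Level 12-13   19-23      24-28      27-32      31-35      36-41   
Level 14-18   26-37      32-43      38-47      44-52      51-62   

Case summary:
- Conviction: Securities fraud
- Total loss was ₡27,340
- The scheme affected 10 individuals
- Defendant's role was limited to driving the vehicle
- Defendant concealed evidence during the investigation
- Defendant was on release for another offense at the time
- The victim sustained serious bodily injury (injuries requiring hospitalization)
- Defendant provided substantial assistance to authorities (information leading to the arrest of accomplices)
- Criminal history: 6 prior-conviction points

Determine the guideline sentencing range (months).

5-15 months

Base offense level for securities fraud: 3.
A1 applies: 3 + 3 = 6.
A2 applies (level before this adjustment is 6 < 9, so +3): 6 + 3 = 9.
A3 applies: 9 − 4 = 5.
A4 applies: 5 − 2 = 3.
A5 applies: 3 + 2 = 5.
A6 applies: 5 + 3 = 8.
A7 does not apply.
A8 applies (level before this adjustment is 8 < 10, so +1): 8 + 1 = 9.
Final offense level: 9.
Criminal history: 6 prior points → Category I (0-8).
Level 9 falls in the 7-9 band.
Grid: Level 7-9 × Category I = 5-15 months.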